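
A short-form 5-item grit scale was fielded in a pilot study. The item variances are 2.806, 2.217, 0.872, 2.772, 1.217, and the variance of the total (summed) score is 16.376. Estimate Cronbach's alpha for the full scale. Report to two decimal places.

Σσ²ᵢ = 2.806 + 2.217 + 0.872 + 2.772 + 1.217 = 9.884
α = (k/(k−1))·(1 − Σσ²ᵢ/σ²_T) = (5/4)·(1 − 9.884/16.376) = 0.50

α = 0.50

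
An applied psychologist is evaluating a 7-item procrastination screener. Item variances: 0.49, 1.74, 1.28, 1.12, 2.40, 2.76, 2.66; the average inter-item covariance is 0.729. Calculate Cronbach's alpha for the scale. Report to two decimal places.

α = 0.83

Σσᵢ² = 0.49 + 1.74 + 1.28 + 1.12 + 2.40 + 2.76 + 2.66 = 12.45
Sum of the 21 distinct covariances = 21 × 0.729 = 15.309
Var(T) = Σσᵢ² + 2·Σcov = 12.45 + 2 × 15.309 = 43.068
α = (7/6)·(1 − 12.45/43.068) = 0.83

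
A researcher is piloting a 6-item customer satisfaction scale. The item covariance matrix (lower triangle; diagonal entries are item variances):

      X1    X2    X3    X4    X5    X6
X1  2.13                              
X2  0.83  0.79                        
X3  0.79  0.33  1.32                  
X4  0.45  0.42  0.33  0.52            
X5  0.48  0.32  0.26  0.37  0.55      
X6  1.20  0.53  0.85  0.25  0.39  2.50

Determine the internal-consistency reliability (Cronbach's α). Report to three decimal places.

α = 0.800

sum of item variances = 2.13 + 0.79 + 1.32 + 0.52 + 0.55 + 2.50 = 7.81
Sum of off-diagonal covariances = 7.80
Var(T) = 7.81 + 2 × 7.80 = 23.41
α = (k/(k−1))·(1 − sum of item variances/Var(T)) = (6/5)·(1 − 7.81/23.41) = 0.800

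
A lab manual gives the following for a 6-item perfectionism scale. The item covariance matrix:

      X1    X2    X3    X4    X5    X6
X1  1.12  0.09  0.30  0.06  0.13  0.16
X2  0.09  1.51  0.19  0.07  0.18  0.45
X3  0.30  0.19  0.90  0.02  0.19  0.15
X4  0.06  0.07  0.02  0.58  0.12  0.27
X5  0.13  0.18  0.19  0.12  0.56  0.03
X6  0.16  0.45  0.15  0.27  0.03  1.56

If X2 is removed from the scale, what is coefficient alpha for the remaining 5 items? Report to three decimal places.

Remaining items: X1, X3, X4, X5, X6 (k = 5).
sum of item variances = 1.12 + 0.90 + 0.58 + 0.56 + 1.56 = 4.72
total variance = 4.72 + 2 × 1.43 = 7.58
α (item deleted) = (5/4)·(1 − 4.72/7.58) = 0.472

coefficient alpha = 0.472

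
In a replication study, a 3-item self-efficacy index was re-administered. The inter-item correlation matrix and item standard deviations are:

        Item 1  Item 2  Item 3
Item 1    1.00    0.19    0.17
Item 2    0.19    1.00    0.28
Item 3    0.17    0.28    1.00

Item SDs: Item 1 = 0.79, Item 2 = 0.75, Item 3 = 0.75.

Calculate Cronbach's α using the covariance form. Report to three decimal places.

Σσ²ᵢ = 0.79² + 0.75² + 0.75² = 1.7491
Covariances σ_ij = r_ij · s_i · s_j:
  σ(Item 1,Item 2) = 0.19 × 0.79 × 0.75 = 0.1126
  σ(Item 1,Item 3) = 0.17 × 0.79 × 0.75 = 0.1007
  σ(Item 2,Item 3) = 0.28 × 0.75 × 0.75 = 0.1575
σ²_T = Σσ²ᵢ + 2·Σσ_ij = 1.7491 + 2 × 0.3708 = 2.4907
α = (3/2)·(1 − 1.7491/2.4907) = 0.447

α = 0.447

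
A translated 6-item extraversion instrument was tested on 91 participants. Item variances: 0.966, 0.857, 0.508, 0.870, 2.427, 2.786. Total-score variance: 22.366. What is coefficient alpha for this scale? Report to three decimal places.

Σσ²ᵢ = 0.966 + 0.857 + 0.508 + 0.870 + 2.427 + 2.786 = 8.414
α = (k/(k−1))·(1 − Σσ²ᵢ/Var(T)) = (6/5)·(1 − 8.414/22.366) = 0.749

α = 0.749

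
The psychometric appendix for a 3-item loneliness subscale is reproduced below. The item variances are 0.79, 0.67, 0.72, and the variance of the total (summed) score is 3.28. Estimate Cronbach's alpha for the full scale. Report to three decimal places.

Σσ²ᵢ = 0.79 + 0.67 + 0.72 = 2.18
α = (k/(k−1))·(1 − Σσ²ᵢ/σ²_total) = (3/2)·(1 − 2.18/3.28) = 0.503

α = 0.503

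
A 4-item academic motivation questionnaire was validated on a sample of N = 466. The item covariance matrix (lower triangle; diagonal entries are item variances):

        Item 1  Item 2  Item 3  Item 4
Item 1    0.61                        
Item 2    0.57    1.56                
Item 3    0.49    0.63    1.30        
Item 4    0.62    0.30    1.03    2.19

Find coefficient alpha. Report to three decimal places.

coefficient alpha = 0.750

Σσ²ᵢ = 0.61 + 1.56 + 1.30 + 2.19 = 5.66
Sum of the distinct covariances = 3.64
σ²_total = 5.66 + 2 × 3.64 = 12.94
α = (k/(k−1))·(1 − Σσ²ᵢ/σ²_total) = (4/3)·(1 − 5.66/12.94) = 0.750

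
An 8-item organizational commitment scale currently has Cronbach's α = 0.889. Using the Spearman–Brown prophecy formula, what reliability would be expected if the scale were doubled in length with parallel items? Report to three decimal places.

Length factor m = 2
α' = m·α / (1 + (m−1)·α)
   = 2 × 0.889 / (1 + (2 − 1) × 0.889)
   = 1.7780 / 1.8890 = 0.941

predicted reliability = 0.941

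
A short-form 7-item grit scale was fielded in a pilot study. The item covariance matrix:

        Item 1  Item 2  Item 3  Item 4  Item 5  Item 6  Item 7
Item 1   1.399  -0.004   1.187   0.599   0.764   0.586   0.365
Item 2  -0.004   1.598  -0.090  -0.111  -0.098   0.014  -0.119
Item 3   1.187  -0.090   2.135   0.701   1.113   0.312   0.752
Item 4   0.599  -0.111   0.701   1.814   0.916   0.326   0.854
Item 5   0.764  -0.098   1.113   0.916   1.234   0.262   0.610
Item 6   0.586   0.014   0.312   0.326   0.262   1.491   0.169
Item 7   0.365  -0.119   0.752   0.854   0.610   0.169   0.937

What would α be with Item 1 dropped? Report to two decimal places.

Remaining items: Item 2, Item 3, Item 4, Item 5, Item 6, Item 7 (k = 6).
Σσ²ᵢ = 1.598 + 2.135 + 1.814 + 1.234 + 1.491 + 0.937 = 9.209
σ²_T = 9.209 + 2 × 5.611 = 20.431
α (item deleted) = (6/5)·(1 − 9.209/20.431) = 0.66

α = 0.66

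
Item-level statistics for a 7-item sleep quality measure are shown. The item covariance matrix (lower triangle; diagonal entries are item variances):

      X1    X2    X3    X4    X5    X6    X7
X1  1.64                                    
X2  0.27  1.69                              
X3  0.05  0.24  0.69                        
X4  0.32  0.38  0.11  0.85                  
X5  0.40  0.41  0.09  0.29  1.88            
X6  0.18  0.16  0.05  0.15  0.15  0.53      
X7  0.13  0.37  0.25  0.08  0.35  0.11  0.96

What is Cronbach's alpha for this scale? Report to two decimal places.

α = 0.61

Σσ²ᵢ = 1.64 + 1.69 + 0.69 + 0.85 + 1.88 + 0.53 + 0.96 = 8.24
Sum of the distinct covariances = 4.54
total variance = 8.24 + 2 × 4.54 = 17.32
α = (k/(k−1))·(1 − Σσ²ᵢ/total variance) = (7/6)·(1 − 8.24/17.32) = 0.61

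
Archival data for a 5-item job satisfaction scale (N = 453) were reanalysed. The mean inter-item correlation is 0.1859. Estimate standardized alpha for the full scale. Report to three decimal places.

Standardized α = k·r̄ / (1 + (k−1)·r̄) = 5 × 0.1859 / (1 + 4 × 0.1859)
  = 0.9295 / 1.7436 = 0.533

α = 0.533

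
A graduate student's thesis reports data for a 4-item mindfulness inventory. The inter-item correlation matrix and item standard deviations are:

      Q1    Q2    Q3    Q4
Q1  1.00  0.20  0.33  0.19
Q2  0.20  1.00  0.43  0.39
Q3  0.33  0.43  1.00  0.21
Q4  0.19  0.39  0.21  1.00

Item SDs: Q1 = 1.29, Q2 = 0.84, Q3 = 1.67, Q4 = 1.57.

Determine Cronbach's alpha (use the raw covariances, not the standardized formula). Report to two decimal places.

α = 0.59

Σσ²ᵢ = 1.29² + 0.84² + 1.67² + 1.57² = 7.6235
Covariances σ_ij = r_ij · s_i · s_j:
  σ(Q1,Q2) = 0.20 × 1.29 × 0.84 = 0.2167
  σ(Q1,Q3) = 0.33 × 1.29 × 1.67 = 0.7109
  σ(Q1,Q4) = 0.19 × 1.29 × 1.57 = 0.3848
  σ(Q2,Q3) = 0.43 × 0.84 × 1.67 = 0.6032
  σ(Q2,Q4) = 0.39 × 0.84 × 1.57 = 0.5143
  σ(Q3,Q4) = 0.21 × 1.67 × 1.57 = 0.5506
σ²_T = Σσ²ᵢ + 2·Σσ_ij = 7.6235 + 2 × 2.9805 = 13.5845
α = (4/3)·(1 − 7.6235/13.5845) = 0.59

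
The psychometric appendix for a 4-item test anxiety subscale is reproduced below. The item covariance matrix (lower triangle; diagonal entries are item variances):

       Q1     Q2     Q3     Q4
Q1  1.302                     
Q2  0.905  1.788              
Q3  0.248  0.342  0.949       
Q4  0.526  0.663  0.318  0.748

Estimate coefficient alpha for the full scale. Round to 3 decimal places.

coefficient alpha = 0.742

sum of item variances = 1.302 + 1.788 + 0.949 + 0.748 = 4.787
Σ_{i<j} σ_ij = 3.002
Var(T) = 4.787 + 2 × 3.002 = 10.791
α = (k/(k−1))·(1 − sum of item variances/Var(T)) = (4/3)·(1 − 4.787/10.791) = 0.742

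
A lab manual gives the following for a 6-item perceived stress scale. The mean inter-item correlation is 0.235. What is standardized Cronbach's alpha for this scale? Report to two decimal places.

α = 0.65

Standardized α = k·r̄ / (1 + (k−1)·r̄) = 6 × 0.235 / (1 + 5 × 0.235)
  = 1.4100 / 2.1750 = 0.65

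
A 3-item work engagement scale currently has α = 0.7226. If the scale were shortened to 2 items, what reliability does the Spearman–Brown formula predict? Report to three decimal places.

predicted reliability = 0.635

Length factor m = 2/3 = 0.6667
α' = m·α / (1 − (1−m)·α)
   = 2/3 × 0.7226 / (1 − (1 − 2/3) × 0.7226)
   = 0.4817 / 0.7591 = 0.635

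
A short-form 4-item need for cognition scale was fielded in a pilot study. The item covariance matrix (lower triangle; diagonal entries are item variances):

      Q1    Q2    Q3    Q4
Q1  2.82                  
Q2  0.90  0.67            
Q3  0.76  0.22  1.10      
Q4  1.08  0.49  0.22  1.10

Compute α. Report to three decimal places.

α = 0.751

Σσᵢ² = 2.82 + 0.67 + 1.10 + 1.10 = 5.69
Σ_{i<j} σ_ij = 3.67
total variance = 5.69 + 2 × 3.67 = 13.03
α = (k/(k−1))·(1 − Σσᵢ²/total variance) = (4/3)·(1 − 5.69/13.03) = 0.751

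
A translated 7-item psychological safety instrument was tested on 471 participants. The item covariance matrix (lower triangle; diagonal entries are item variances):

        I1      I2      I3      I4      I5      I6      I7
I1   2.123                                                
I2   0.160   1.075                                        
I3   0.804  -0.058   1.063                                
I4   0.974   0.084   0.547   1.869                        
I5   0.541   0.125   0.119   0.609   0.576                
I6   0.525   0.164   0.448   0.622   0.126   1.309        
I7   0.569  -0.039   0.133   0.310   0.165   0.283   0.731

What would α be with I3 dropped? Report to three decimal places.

Remaining items: I1, I2, I4, I5, I6, I7 (k = 6).
ΣVar(i) = 2.123 + 1.075 + 1.869 + 0.576 + 1.309 + 0.731 = 7.683
Var(T) = 7.683 + 2 × 5.218 = 18.119
α (item deleted) = (6/5)·(1 − 7.683/18.119) = 0.691

α = 0.691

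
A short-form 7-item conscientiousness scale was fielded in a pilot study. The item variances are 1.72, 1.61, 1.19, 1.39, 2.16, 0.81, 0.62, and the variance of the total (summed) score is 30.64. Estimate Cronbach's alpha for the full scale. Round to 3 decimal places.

sum of item variances = 1.72 + 1.61 + 1.19 + 1.39 + 2.16 + 0.81 + 0.62 = 9.50
α = (k/(k−1))·(1 − sum of item variances/σ²_T) = (7/6)·(1 − 9.50/30.64) = 0.805

α = 0.805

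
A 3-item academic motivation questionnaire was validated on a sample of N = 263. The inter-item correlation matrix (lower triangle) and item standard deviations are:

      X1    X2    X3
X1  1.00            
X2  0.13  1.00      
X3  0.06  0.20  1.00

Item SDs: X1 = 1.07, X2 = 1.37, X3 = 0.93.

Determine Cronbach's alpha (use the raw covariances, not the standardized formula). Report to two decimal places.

Cronbach's alpha = 0.31

Σσ²ᵢ = 1.07² + 1.37² + 0.93² = 3.8867
Covariances σ_ij = r_ij · s_i · s_j:
  σ(X1,X2) = 0.13 × 1.07 × 1.37 = 0.1906
  σ(X1,X3) = 0.06 × 1.07 × 0.93 = 0.0597
  σ(X2,X3) = 0.20 × 1.37 × 0.93 = 0.2548
σ²_T = Σσ²ᵢ + 2·Σσ_ij = 3.8867 + 2 × 0.5051 = 4.8969
α = (3/2)·(1 − 3.8867/4.8969) = 0.31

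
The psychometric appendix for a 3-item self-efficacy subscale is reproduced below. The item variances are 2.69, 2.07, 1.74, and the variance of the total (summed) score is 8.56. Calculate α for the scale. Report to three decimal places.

α = 0.361

sum of item variances = 2.69 + 2.07 + 1.74 = 6.50
α = (k/(k−1))·(1 − sum of item variances/σ²_T) = (3/2)·(1 − 6.50/8.56) = 0.361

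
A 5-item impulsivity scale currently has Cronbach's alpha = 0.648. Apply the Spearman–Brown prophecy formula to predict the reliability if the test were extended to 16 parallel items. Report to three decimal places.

predicted reliability = 0.855

Length factor m = 16/5 = 3.2000
α' = m·α / (1 + (m−1)·α)
   = 16/5 × 0.648 / (1 + (16/5 − 1) × 0.648)
   = 2.0736 / 2.4256 = 0.855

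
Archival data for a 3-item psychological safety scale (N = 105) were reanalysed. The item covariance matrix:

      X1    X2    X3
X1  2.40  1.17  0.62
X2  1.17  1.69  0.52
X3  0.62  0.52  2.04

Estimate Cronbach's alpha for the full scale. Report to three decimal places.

Σσᵢ² = 2.40 + 1.69 + 2.04 = 6.13
Sum of off-diagonal covariances = 2.31
Var(T) = 6.13 + 2 × 2.31 = 10.75
α = (k/(k−1))·(1 − Σσᵢ²/Var(T)) = (3/2)·(1 − 6.13/10.75) = 0.645

Cronbach's alpha = 0.645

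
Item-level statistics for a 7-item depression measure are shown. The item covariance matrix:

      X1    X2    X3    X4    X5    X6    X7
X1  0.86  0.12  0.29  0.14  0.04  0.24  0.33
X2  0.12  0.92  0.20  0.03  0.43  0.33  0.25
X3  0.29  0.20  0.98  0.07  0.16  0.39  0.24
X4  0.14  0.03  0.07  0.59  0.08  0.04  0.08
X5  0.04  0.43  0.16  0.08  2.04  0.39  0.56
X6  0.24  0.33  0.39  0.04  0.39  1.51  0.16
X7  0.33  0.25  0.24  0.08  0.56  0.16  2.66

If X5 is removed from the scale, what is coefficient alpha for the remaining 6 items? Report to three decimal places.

coefficient alpha = 0.524

Remaining items: X1, X2, X3, X4, X6, X7 (k = 6).
ΣVar(i) = 0.86 + 0.92 + 0.98 + 0.59 + 1.51 + 2.66 = 7.52
σ²_T = 7.52 + 2 × 2.91 = 13.34
α (item deleted) = (6/5)·(1 − 7.52/13.34) = 0.524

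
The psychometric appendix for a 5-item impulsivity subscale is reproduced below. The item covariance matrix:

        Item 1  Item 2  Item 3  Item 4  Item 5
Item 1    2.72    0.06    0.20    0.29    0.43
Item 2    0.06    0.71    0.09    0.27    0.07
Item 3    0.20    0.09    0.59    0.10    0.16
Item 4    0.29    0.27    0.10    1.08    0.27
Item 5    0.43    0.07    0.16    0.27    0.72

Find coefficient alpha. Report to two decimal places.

α = 0.50

ΣVar(i) = 2.72 + 0.71 + 0.59 + 1.08 + 0.72 = 5.82
Sum of off-diagonal covariances = 1.94
Var(T) = 5.82 + 2 × 1.94 = 9.70
α = (k/(k−1))·(1 − ΣVar(i)/Var(T)) = (5/4)·(1 − 5.82/9.70) = 0.50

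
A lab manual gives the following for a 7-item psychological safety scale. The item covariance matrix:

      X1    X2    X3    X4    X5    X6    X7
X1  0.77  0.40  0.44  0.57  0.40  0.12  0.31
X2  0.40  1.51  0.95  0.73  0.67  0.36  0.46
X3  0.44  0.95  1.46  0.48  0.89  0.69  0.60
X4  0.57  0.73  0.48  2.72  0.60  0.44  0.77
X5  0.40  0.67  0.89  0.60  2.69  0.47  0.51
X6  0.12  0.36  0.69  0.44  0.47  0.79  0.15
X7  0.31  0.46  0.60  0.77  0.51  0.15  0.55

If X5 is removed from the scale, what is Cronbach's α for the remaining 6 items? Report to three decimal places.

Remaining items: X1, X2, X3, X4, X6, X7 (k = 6).
sum of item variances = 0.77 + 1.51 + 1.46 + 2.72 + 0.79 + 0.55 = 7.80
σ²_total = 7.80 + 2 × 7.47 = 22.74
α (item deleted) = (6/5)·(1 − 7.80/22.74) = 0.788

α = 0.788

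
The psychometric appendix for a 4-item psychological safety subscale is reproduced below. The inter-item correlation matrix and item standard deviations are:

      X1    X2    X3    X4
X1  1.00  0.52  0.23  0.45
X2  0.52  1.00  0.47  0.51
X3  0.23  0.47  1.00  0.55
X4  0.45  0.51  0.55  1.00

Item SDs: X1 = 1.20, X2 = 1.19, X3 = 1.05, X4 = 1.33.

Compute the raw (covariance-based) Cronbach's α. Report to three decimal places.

Cronbach's α = 0.770

Σσ²ᵢ = 1.20² + 1.19² + 1.05² + 1.33² = 5.7275
Covariances σ_ij = r_ij · s_i · s_j:
  σ(X1,X2) = 0.52 × 1.20 × 1.19 = 0.7426
  σ(X1,X3) = 0.23 × 1.20 × 1.05 = 0.2898
  σ(X1,X4) = 0.45 × 1.20 × 1.33 = 0.7182
  σ(X2,X3) = 0.47 × 1.19 × 1.05 = 0.5873
  σ(X2,X4) = 0.51 × 1.19 × 1.33 = 0.8072
  σ(X3,X4) = 0.55 × 1.05 × 1.33 = 0.7681
σ²_T = Σσ²ᵢ + 2·Σσ_ij = 5.7275 + 2 × 3.9132 = 13.5539
α = (4/3)·(1 − 5.7275/13.5539) = 0.770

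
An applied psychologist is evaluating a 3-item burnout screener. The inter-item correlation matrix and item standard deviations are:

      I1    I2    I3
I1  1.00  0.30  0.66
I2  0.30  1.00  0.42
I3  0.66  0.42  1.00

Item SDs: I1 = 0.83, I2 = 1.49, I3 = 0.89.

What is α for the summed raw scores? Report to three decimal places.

α = 0.650

Σσ²ᵢ = 0.83² + 1.49² + 0.89² = 3.7011
Covariances σ_ij = r_ij · s_i · s_j:
  σ(I1,I2) = 0.30 × 0.83 × 1.49 = 0.3710
  σ(I1,I3) = 0.66 × 0.83 × 0.89 = 0.4875
  σ(I2,I3) = 0.42 × 1.49 × 0.89 = 0.5570
σ²_T = Σσ²ᵢ + 2·Σσ_ij = 3.7011 + 2 × 1.4155 = 6.5321
α = (3/2)·(1 − 3.7011/6.5321) = 0.650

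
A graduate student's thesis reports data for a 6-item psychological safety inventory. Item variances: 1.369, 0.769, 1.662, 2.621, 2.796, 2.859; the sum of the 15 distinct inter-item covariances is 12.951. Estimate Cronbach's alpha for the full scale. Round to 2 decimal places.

Cronbach's alpha = 0.82

ΣVar(i) = 1.369 + 0.769 + 1.662 + 2.621 + 2.796 + 2.859 = 12.076
Sum of distinct covariances = 12.951
Var(T) = ΣVar(i) + 2·Σcov = 12.076 + 2 × 12.951 = 37.978
α = (6/5)·(1 − 12.076/37.978) = 0.82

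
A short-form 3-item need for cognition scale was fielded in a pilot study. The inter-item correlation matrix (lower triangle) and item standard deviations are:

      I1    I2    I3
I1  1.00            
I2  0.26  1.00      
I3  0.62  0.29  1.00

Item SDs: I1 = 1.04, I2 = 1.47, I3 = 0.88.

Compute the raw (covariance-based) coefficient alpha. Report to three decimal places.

Σσ²ᵢ = 1.04² + 1.47² + 0.88² = 4.0169
Covariances σ_ij = r_ij · s_i · s_j:
  σ(I1,I2) = 0.26 × 1.04 × 1.47 = 0.3975
  σ(I1,I3) = 0.62 × 1.04 × 0.88 = 0.5674
  σ(I2,I3) = 0.29 × 1.47 × 0.88 = 0.3751
σ²_T = Σσ²ᵢ + 2·Σσ_ij = 4.0169 + 2 × 1.3400 = 6.6969
α = (3/2)·(1 − 4.0169/6.6969) = 0.600

α = 0.600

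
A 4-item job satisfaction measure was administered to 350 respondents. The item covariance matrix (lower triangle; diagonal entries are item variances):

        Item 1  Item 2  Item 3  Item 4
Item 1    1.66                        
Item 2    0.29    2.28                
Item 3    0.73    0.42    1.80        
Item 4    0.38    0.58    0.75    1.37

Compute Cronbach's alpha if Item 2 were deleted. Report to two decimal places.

α = 0.65

Remaining items: Item 1, Item 3, Item 4 (k = 3).
Σσ²ᵢ = 1.66 + 1.80 + 1.37 = 4.83
σ²_total = 4.83 + 2 × 1.86 = 8.55
α (item deleted) = (3/2)·(1 − 4.83/8.55) = 0.65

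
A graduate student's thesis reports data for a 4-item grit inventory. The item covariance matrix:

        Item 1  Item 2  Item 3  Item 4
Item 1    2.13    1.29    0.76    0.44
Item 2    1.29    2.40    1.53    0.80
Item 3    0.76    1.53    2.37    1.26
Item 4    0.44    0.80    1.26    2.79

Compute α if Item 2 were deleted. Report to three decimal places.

α = 0.604

Remaining items: Item 1, Item 3, Item 4 (k = 3).
ΣVar(i) = 2.13 + 2.37 + 2.79 = 7.29
σ²_T = 7.29 + 2 × 2.46 = 12.21
α (item deleted) = (3/2)·(1 − 7.29/12.21) = 0.604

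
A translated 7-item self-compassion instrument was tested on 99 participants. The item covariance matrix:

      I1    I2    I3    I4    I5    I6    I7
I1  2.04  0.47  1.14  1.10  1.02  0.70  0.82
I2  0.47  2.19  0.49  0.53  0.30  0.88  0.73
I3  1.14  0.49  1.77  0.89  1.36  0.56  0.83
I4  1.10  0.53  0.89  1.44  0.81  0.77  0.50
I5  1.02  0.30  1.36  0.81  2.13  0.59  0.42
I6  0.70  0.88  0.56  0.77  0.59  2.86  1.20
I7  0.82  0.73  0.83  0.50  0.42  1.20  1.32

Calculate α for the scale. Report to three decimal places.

α = 0.818

Σσ²ᵢ = 2.04 + 2.19 + 1.77 + 1.44 + 2.13 + 2.86 + 1.32 = 13.75
Sum of off-diagonal covariances = 16.11
Var(T) = 13.75 + 2 × 16.11 = 45.97
α = (k/(k−1))·(1 − Σσ²ᵢ/Var(T)) = (7/6)·(1 − 13.75/45.97) = 0.818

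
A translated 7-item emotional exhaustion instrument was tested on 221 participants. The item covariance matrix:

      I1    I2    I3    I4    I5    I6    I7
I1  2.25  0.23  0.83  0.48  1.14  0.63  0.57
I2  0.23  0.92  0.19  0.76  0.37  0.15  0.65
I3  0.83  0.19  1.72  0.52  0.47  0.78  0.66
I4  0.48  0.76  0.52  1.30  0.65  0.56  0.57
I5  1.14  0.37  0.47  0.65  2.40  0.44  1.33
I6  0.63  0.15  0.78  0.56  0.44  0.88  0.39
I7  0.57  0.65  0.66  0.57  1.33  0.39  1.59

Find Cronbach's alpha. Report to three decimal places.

Cronbach's alpha = 0.806

Σσᵢ² = 2.25 + 0.92 + 1.72 + 1.30 + 2.40 + 0.88 + 1.59 = 11.06
Sum of off-diagonal covariances = 12.37
σ²_total = 11.06 + 2 × 12.37 = 35.80
α = (k/(k−1))·(1 − Σσᵢ²/σ²_total) = (7/6)·(1 − 11.06/35.80) = 0.806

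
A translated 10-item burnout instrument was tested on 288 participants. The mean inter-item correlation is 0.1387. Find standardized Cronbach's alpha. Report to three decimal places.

Standardized α = k·r̄ / (1 + (k−1)·r̄) = 10 × 0.1387 / (1 + 9 × 0.1387)
  = 1.3870 / 2.2483 = 0.617

standardized Cronbach's alpha = 0.617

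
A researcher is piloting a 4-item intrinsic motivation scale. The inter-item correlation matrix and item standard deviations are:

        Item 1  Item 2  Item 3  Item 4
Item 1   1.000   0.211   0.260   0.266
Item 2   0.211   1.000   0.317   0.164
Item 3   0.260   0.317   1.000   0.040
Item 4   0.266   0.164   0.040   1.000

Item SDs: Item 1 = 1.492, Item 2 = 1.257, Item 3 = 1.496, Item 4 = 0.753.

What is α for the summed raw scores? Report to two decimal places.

α = 0.51

Σσ²ᵢ = 1.492² + 1.257² + 1.496² + 0.753² = 6.6111
Covariances σ_ij = r_ij · s_i · s_j:
  σ(Item 1,Item 2) = 0.211 × 1.492 × 1.257 = 0.3957
  σ(Item 1,Item 3) = 0.260 × 1.492 × 1.496 = 0.5803
  σ(Item 1,Item 4) = 0.266 × 1.492 × 0.753 = 0.2988
  σ(Item 2,Item 3) = 0.317 × 1.257 × 1.496 = 0.5961
  σ(Item 2,Item 4) = 0.164 × 1.257 × 0.753 = 0.1552
  σ(Item 3,Item 4) = 0.040 × 1.496 × 0.753 = 0.0451
σ²_T = Σσ²ᵢ + 2·Σσ_ij = 6.6111 + 2 × 2.0712 = 10.7535
α = (4/3)·(1 − 6.6111/10.7535) = 0.51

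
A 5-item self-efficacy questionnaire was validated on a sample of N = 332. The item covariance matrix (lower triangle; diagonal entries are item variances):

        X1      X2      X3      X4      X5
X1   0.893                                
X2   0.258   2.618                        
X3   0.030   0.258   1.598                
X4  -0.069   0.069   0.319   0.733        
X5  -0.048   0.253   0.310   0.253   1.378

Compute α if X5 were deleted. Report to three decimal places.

α = 0.305

Remaining items: X1, X2, X3, X4 (k = 4).
ΣVar(i) = 0.893 + 2.618 + 1.598 + 0.733 = 5.842
σ²_T = 5.842 + 2 × 0.865 = 7.572
α (item deleted) = (4/3)·(1 − 5.842/7.572) = 0.305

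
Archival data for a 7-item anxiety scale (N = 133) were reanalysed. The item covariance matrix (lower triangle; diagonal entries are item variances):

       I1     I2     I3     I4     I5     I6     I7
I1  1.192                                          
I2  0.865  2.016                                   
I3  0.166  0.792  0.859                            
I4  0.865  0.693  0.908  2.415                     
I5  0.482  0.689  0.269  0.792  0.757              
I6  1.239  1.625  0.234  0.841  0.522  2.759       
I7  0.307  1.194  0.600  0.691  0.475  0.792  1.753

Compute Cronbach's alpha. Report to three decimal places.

ΣVar(i) = 1.192 + 2.016 + 0.859 + 2.415 + 0.757 + 2.759 + 1.753 = 11.751
Sum of the distinct covariances = 15.041
total variance = 11.751 + 2 × 15.041 = 41.833
α = (k/(k−1))·(1 − ΣVar(i)/total variance) = (7/6)·(1 − 11.751/41.833) = 0.839

Cronbach's alpha = 0.839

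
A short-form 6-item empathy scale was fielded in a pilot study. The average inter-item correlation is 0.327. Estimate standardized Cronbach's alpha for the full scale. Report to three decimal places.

Standardized α = k·r̄ / (1 + (k−1)·r̄) = 6 × 0.327 / (1 + 5 × 0.327)
  = 1.9620 / 2.6350 = 0.745

standardized Cronbach's alpha = 0.745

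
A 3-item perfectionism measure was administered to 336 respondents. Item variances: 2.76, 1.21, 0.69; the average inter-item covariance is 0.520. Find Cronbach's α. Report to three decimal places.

α = 0.602

ΣVar(i) = 2.76 + 1.21 + 0.69 = 4.66
Sum of the 3 distinct covariances = 3 × 0.520 = 1.560
σ²_T = ΣVar(i) + 2·Σcov = 4.66 + 2 × 1.560 = 7.780
α = (3/2)·(1 − 4.66/7.780) = 0.602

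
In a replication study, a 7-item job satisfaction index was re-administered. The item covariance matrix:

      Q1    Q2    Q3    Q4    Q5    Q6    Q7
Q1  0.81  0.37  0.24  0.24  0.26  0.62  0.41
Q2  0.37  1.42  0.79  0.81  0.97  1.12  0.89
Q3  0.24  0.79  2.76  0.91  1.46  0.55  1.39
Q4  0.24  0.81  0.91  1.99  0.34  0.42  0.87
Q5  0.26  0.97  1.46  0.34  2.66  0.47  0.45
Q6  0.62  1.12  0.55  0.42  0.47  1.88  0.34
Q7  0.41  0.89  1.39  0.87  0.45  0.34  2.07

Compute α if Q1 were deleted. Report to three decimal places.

Remaining items: Q2, Q3, Q4, Q5, Q6, Q7 (k = 6).
Σσᵢ² = 1.42 + 2.76 + 1.99 + 2.66 + 1.88 + 2.07 = 12.78
σ²_T = 12.78 + 2 × 11.78 = 36.34
α (item deleted) = (6/5)·(1 − 12.78/36.34) = 0.778

α = 0.778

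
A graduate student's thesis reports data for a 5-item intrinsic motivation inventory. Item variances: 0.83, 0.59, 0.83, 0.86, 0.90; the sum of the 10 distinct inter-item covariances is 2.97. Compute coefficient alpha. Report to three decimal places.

Σσᵢ² = 0.83 + 0.59 + 0.83 + 0.86 + 0.90 = 4.01
Sum of distinct covariances = 2.97
σ²_T = Σσᵢ² + 2·Σcov = 4.01 + 2 × 2.97 = 9.95
α = (5/4)·(1 − 4.01/9.95) = 0.746

α = 0.746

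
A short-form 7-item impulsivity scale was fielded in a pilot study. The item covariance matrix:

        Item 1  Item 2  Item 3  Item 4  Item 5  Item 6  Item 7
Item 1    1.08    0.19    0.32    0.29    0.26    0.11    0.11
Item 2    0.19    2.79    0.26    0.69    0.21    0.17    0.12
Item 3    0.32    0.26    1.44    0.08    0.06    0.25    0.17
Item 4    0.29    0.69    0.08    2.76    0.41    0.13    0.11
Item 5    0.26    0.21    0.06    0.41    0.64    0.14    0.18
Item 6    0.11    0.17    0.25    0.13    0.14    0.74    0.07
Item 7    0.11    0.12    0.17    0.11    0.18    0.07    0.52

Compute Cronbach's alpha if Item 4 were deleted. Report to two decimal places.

α = 0.51

Remaining items: Item 1, Item 2, Item 3, Item 5, Item 6, Item 7 (k = 6).
Σσᵢ² = 1.08 + 2.79 + 1.44 + 0.64 + 0.74 + 0.52 = 7.21
σ²_total = 7.21 + 2 × 2.62 = 12.45
α (item deleted) = (6/5)·(1 − 7.21/12.45) = 0.51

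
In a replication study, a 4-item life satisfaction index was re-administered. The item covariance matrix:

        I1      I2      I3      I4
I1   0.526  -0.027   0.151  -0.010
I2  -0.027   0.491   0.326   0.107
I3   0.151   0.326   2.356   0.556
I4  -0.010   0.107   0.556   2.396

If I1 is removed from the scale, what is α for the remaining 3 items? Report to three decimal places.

Remaining items: I2, I3, I4 (k = 3).
Σσᵢ² = 0.491 + 2.356 + 2.396 = 5.243
σ²_T = 5.243 + 2 × 0.989 = 7.221
α (item deleted) = (3/2)·(1 − 5.243/7.221) = 0.411

α = 0.411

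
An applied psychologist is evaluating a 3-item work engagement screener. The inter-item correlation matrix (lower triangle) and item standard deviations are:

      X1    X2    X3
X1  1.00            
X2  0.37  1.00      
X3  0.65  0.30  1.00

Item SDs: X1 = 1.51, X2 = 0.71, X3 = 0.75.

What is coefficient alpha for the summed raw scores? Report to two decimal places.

coefficient alpha = 0.65

Σσ²ᵢ = 1.51² + 0.71² + 0.75² = 3.3467
Covariances σ_ij = r_ij · s_i · s_j:
  σ(X1,X2) = 0.37 × 1.51 × 0.71 = 0.3967
  σ(X1,X3) = 0.65 × 1.51 × 0.75 = 0.7361
  σ(X2,X3) = 0.30 × 0.71 × 0.75 = 0.1598
σ²_T = Σσ²ᵢ + 2·Σσ_ij = 3.3467 + 2 × 1.2926 = 5.9319
α = (3/2)·(1 − 3.3467/5.9319) = 0.65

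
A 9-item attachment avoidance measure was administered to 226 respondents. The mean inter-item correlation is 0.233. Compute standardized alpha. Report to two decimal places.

α = 0.73

Standardized α = k·r̄ / (1 + (k−1)·r̄) = 9 × 0.233 / (1 + 8 × 0.233)
  = 2.0970 / 2.8640 = 0.73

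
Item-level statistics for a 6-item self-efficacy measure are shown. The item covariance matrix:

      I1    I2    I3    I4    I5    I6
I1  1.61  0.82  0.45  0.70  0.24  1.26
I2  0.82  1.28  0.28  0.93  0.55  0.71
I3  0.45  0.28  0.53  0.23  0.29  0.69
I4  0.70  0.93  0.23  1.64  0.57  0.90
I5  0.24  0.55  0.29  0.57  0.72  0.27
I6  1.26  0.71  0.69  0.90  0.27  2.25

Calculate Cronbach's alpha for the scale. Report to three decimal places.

ΣVar(i) = 1.61 + 1.28 + 0.53 + 1.64 + 0.72 + 2.25 = 8.03
Sum of the distinct covariances = 8.89
Var(T) = 8.03 + 2 × 8.89 = 25.81
α = (k/(k−1))·(1 − ΣVar(i)/Var(T)) = (6/5)·(1 − 8.03/25.81) = 0.827

α = 0.827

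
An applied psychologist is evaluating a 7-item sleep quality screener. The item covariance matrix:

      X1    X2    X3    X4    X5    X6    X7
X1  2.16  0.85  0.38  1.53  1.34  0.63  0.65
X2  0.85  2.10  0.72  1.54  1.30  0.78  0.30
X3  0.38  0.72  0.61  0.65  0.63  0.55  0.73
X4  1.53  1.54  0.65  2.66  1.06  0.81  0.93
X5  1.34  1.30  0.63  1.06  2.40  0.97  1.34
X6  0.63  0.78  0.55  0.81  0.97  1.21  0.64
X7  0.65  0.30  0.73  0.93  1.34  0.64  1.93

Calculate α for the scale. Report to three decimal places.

Σσ²ᵢ = 2.16 + 2.10 + 0.61 + 2.66 + 2.40 + 1.21 + 1.93 = 13.07
Sum of off-diagonal covariances = 18.33
σ²_T = 13.07 + 2 × 18.33 = 49.73
α = (k/(k−1))·(1 − Σσ²ᵢ/σ²_T) = (7/6)·(1 − 13.07/49.73) = 0.860

α = 0.860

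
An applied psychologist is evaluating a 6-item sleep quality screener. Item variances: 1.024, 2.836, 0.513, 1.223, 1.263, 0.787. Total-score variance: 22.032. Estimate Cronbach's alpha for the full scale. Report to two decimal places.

Cronbach's alpha = 0.78

ΣVar(i) = 1.024 + 2.836 + 0.513 + 1.223 + 1.263 + 0.787 = 7.646
α = (k/(k−1))·(1 − ΣVar(i)/Var(T)) = (6/5)·(1 − 7.646/22.032) = 0.78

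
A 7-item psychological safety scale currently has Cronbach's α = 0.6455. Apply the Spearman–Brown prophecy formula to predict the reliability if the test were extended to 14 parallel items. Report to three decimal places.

predicted reliability = 0.785

Length factor m = 14/7 = 2.0000
α' = m·α / (1 + (m−1)·α)
   = 14/7 × 0.6455 / (1 + (14/7 − 1) × 0.6455)
   = 1.2910 / 1.6455 = 0.785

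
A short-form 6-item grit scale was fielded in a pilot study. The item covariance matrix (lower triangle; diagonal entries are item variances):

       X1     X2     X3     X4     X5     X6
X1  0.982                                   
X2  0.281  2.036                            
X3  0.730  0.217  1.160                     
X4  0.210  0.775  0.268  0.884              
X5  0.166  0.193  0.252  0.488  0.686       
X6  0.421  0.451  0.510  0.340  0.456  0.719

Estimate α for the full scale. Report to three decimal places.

α = 0.768

sum of item variances = 0.982 + 2.036 + 1.160 + 0.884 + 0.686 + 0.719 = 6.467
Sum of off-diagonal covariances = 5.758
Var(T) = 6.467 + 2 × 5.758 = 17.983
α = (k/(k−1))·(1 − sum of item variances/Var(T)) = (6/5)·(1 − 6.467/17.983) = 0.768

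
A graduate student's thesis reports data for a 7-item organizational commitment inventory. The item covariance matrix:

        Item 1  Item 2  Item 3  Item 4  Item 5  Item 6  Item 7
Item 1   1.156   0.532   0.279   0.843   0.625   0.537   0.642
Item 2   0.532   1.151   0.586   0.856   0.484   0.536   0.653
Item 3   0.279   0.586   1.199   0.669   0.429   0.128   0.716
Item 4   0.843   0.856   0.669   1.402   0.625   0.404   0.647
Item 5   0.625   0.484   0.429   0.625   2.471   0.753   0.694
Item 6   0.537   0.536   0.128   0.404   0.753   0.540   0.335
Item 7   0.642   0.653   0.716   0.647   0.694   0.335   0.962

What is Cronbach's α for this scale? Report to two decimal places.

sum of item variances = 1.156 + 1.151 + 1.199 + 1.402 + 2.471 + 0.540 + 0.962 = 8.881
Sum of off-diagonal covariances = 11.973
σ²_total = 8.881 + 2 × 11.973 = 32.827
α = (k/(k−1))·(1 − sum of item variances/σ²_total) = (7/6)·(1 − 8.881/32.827) = 0.85

α = 0.85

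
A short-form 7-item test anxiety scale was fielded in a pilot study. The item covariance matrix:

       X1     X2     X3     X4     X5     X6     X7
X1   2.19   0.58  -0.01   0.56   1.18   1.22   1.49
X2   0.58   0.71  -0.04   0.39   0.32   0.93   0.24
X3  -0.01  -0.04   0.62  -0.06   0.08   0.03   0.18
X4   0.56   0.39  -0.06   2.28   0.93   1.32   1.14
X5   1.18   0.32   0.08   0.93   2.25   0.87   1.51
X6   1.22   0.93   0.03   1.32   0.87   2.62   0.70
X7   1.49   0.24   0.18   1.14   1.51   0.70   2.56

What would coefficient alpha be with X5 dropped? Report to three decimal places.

α = 0.735

Remaining items: X1, X2, X3, X4, X6, X7 (k = 6).
sum of item variances = 2.19 + 0.71 + 0.62 + 2.28 + 2.62 + 2.56 = 10.98
σ²_T = 10.98 + 2 × 8.67 = 28.32
α (item deleted) = (6/5)·(1 − 10.98/28.32) = 0.735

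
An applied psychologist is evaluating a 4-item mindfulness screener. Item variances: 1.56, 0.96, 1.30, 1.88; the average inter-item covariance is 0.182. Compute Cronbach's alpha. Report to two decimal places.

Cronbach's alpha = 0.37

sum of item variances = 1.56 + 0.96 + 1.30 + 1.88 = 5.70
Sum of the 6 distinct covariances = 6 × 0.182 = 1.092
Var(T) = sum of item variances + 2·Σcov = 5.70 + 2 × 1.092 = 7.884
α = (4/3)·(1 − 5.70/7.884) = 0.37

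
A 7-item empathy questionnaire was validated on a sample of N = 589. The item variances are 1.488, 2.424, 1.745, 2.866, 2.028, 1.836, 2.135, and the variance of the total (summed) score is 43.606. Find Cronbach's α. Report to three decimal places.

sum of item variances = 1.488 + 2.424 + 1.745 + 2.866 + 2.028 + 1.836 + 2.135 = 14.522
α = (k/(k−1))·(1 − sum of item variances/Var(T)) = (7/6)·(1 − 14.522/43.606) = 0.778

Cronbach's α = 0.778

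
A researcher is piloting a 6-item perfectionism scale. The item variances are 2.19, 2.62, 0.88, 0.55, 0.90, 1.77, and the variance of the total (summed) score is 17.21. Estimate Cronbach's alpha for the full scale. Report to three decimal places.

ΣVar(i) = 2.19 + 2.62 + 0.88 + 0.55 + 0.90 + 1.77 = 8.91
α = (k/(k−1))·(1 − ΣVar(i)/σ²_T) = (6/5)·(1 − 8.91/17.21) = 0.579

Cronbach's alpha = 0.579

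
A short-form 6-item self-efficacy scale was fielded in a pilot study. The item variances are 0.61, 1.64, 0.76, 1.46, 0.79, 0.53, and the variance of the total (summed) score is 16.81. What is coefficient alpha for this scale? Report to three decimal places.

sum of item variances = 0.61 + 1.64 + 0.76 + 1.46 + 0.79 + 0.53 = 5.79
α = (k/(k−1))·(1 − sum of item variances/total variance) = (6/5)·(1 − 5.79/16.81) = 0.787

coefficient alpha = 0.787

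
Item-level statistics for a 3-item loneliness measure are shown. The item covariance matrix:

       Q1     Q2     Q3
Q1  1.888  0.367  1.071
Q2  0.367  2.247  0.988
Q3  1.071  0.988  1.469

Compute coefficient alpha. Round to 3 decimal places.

coefficient alpha = 0.696

ΣVar(i) = 1.888 + 2.247 + 1.469 = 5.604
Sum of off-diagonal covariances = 2.426
σ²_total = 5.604 + 2 × 2.426 = 10.456
α = (k/(k−1))·(1 − ΣVar(i)/σ²_total) = (3/2)·(1 − 5.604/10.456) = 0.696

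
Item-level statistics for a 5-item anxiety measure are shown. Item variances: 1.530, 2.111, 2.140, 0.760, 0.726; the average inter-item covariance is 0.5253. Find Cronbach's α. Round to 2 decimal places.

Σσᵢ² = 1.530 + 2.111 + 2.140 + 0.760 + 0.726 = 7.267
Sum of the 10 distinct covariances = 10 × 0.5253 = 5.2530
σ²_T = Σσᵢ² + 2·Σcov = 7.267 + 2 × 5.2530 = 17.7730
α = (5/4)·(1 − 7.267/17.7730) = 0.74

Cronbach's α = 0.74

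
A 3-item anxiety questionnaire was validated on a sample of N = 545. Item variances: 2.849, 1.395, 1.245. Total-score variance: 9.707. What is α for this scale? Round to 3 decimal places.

α = 0.652

Σσᵢ² = 2.849 + 1.395 + 1.245 = 5.489
α = (k/(k−1))·(1 − Σσᵢ²/Var(T)) = (3/2)·(1 − 5.489/9.707) = 0.652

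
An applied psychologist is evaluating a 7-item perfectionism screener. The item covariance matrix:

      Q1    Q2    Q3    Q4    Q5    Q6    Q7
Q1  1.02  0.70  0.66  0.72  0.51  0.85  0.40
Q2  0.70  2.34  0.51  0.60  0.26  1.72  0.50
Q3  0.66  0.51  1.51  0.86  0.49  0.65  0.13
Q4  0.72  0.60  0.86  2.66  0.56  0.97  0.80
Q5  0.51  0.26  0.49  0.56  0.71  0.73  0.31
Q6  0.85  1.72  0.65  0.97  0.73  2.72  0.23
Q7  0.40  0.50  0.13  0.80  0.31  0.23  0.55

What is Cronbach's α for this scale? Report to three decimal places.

Σσᵢ² = 1.02 + 2.34 + 1.51 + 2.66 + 0.71 + 2.72 + 0.55 = 11.51
Σ_{i<j} σ_ij = 13.16
total variance = 11.51 + 2 × 13.16 = 37.83
α = (k/(k−1))·(1 − Σσᵢ²/total variance) = (7/6)·(1 − 11.51/37.83) = 0.812

Cronbach's α = 0.812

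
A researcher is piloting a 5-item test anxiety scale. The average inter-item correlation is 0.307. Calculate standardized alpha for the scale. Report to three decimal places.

standardized alpha = 0.689

Standardized α = k·r̄ / (1 + (k−1)·r̄) = 5 × 0.307 / (1 + 4 × 0.307)
  = 1.5350 / 2.2280 = 0.689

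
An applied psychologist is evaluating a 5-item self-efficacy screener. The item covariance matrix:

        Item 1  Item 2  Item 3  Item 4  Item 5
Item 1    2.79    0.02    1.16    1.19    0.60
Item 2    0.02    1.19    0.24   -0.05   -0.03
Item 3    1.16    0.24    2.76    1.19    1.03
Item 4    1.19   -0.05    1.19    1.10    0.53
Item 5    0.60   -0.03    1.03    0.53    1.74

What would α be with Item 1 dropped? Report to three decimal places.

α = 0.615

Remaining items: Item 2, Item 3, Item 4, Item 5 (k = 4).
Σσᵢ² = 1.19 + 2.76 + 1.10 + 1.74 = 6.79
σ²_total = 6.79 + 2 × 2.91 = 12.61
α (item deleted) = (4/3)·(1 − 6.79/12.61) = 0.615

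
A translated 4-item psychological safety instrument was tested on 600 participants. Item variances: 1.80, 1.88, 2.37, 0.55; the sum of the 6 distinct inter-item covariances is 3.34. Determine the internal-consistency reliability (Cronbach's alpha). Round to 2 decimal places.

Cronbach's alpha = 0.67

ΣVar(i) = 1.80 + 1.88 + 2.37 + 0.55 = 6.60
Sum of distinct covariances = 3.34
total variance = ΣVar(i) + 2·Σcov = 6.60 + 2 × 3.34 = 13.28
α = (4/3)·(1 − 6.60/13.28) = 0.67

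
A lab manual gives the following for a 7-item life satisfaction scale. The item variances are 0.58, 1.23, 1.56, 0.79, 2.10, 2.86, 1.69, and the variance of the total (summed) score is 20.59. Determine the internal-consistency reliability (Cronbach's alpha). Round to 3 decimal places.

Σσ²ᵢ = 0.58 + 1.23 + 1.56 + 0.79 + 2.10 + 2.86 + 1.69 = 10.81
α = (k/(k−1))·(1 − Σσ²ᵢ/total variance) = (7/6)·(1 − 10.81/20.59) = 0.554

Cronbach's alpha = 0.554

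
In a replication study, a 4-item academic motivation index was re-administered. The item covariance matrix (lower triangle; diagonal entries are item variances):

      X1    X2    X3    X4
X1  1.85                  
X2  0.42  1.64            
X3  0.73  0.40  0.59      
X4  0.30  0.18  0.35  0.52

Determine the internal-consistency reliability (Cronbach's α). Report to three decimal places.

Cronbach's α = 0.678

sum of item variances = 1.85 + 1.64 + 0.59 + 0.52 = 4.60
Σ_{i<j} σ_ij = 2.38
total variance = 4.60 + 2 × 2.38 = 9.36
α = (k/(k−1))·(1 − sum of item variances/total variance) = (4/3)·(1 − 4.60/9.36) = 0.678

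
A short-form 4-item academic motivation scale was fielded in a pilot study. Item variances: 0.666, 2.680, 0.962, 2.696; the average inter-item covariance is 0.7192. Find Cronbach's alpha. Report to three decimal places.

sum of item variances = 0.666 + 2.680 + 0.962 + 2.696 = 7.004
Sum of the 6 distinct covariances = 6 × 0.7192 = 4.3152
Var(T) = sum of item variances + 2·Σcov = 7.004 + 2 × 4.3152 = 15.6344
α = (4/3)·(1 − 7.004/15.6344) = 0.736

α = 0.736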